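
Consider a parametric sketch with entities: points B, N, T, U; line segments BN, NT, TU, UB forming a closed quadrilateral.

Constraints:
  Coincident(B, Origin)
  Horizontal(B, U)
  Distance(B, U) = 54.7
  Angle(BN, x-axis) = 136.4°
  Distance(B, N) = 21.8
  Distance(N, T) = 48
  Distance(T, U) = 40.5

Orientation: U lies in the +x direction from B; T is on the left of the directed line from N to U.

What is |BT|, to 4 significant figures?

43.04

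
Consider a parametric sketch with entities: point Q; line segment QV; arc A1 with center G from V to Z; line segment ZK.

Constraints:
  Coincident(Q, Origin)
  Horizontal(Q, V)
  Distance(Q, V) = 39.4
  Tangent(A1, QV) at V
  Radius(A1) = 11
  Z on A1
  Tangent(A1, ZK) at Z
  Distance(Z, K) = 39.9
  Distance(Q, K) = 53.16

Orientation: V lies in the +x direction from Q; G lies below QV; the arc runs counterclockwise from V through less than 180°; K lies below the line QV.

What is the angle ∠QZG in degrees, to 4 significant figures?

172.0°

Checks: |GZ| = 11.00 ✓; ∠(GZ, ZK) = 90.00° ✓; |ZK| = 39.90 ✓; |QK| = 53.16 ✓.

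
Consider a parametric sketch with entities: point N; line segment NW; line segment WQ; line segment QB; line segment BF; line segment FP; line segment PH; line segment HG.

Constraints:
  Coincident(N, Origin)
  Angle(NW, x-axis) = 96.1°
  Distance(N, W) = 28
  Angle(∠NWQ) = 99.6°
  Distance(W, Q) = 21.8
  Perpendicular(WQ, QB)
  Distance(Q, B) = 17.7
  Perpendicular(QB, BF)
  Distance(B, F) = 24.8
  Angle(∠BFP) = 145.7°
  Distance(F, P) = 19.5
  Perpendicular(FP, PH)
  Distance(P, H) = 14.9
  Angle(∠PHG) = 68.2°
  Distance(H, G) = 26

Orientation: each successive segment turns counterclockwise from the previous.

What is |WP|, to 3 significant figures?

20.3

QB ⟂ BF, so BF runs at -3.50°; with |BF| = 24.8, F = (-1.06, 9.99). ∠BFP = 145.7° gives FP at 30.8° from the x-axis; with |FP| = 19.5, P = (15.7, 20.0). Then |WP| = |P − W| = 20.3.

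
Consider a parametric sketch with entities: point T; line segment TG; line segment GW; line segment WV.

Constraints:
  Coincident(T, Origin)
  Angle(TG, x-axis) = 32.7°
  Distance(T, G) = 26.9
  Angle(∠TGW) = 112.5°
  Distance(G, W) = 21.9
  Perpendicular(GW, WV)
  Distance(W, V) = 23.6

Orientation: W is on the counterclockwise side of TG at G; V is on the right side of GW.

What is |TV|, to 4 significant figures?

58.17

T is at the origin; TG runs at 32.7° with length 26.9, so G = 26.9·(cos 32.7°, sin 32.7°) = (22.64, 14.53). ∠TGW = 112.5°, so GW runs at 32.7° + (180° − 112.5°) = 100.2° from the x-axis; with |GW| = 21.9, W = G + 21.9·(cos 100.2°, sin 100.2°) = (18.76, 36.09). GW ⟂ WV; with |WV| = 23.6 on the right of GW, V = W + 23.6·(0.9842, 0.1771) = (41.99, 40.27). Then |TV| = |V − T| = 58.17.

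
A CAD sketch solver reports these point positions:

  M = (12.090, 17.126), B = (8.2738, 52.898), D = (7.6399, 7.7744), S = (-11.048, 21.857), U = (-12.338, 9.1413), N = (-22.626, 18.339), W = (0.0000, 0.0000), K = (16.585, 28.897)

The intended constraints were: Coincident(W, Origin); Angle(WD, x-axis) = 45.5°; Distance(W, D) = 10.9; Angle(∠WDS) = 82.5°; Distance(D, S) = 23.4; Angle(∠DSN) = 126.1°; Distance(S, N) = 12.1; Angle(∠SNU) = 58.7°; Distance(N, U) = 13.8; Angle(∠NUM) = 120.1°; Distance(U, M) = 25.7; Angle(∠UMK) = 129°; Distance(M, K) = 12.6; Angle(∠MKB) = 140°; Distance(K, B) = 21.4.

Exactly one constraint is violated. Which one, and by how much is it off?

Distance(K, B) = 21.4 — off by 4.00.

W = (0.00, 0.00) ✓; WD at 45.50° ✓; |WD| = 10.90 ✓; ∠WDS = 82.50° ✓; |DS| = 23.40 ✓; ∠DSN = 126.1° ✓; |SN| = 12.10 ✓; ∠SNU = 58.70° ✓; |NU| = 13.80 ✓; ∠NUM = 120.1° ✓; |UM| = 25.70 ✓; ∠UMK = 129.0° ✓; |MK| = 12.60 ✓; ∠MKB = 140.0° ✓; |KB| = 25.40 ✗.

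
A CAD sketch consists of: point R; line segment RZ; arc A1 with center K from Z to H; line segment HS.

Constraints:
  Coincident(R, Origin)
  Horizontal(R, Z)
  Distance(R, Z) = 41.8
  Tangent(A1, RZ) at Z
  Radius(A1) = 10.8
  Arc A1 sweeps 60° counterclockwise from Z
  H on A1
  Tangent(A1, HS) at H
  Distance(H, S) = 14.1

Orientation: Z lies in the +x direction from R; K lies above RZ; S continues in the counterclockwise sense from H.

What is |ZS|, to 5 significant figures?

24.067

R is at the origin; RZ is horizontal with |RZ| = 41.8 and Z on the +x side, so Z = (41.800, 0.0000). Tangency of A1 to RZ means the radius KZ is perpendicular to RZ, so K = Z + (0, 10.8) = (41.800, 10.800). On A1, Z sits at bearing -90° from K; a 60° counterclockwise sweep puts H at bearing -30°, so H = K + 10.8·(cos -30°, sin -30°) = (51.153, 5.4000). Tangency of A1 to HS means the radius KH is perpendicular to HS, so HS runs along (−sin -30°, cos -30°); with |HS| = 14.1, S = (58.203, 17.611). Then |ZS| = |S − Z| = 24.067.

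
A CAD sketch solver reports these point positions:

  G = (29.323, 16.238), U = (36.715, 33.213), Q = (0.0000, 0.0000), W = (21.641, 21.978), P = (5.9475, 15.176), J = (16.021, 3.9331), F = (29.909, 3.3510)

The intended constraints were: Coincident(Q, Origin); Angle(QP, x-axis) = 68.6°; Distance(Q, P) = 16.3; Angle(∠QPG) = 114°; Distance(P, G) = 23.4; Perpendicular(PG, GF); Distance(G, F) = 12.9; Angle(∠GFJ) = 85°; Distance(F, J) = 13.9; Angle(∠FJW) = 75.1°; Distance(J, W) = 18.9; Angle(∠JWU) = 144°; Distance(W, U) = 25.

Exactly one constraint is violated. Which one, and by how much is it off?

Distance(W, U) = 25 — off by 6.20.

Q = (0.00, 0.00) ✓; QP at 68.60° ✓; |QP| = 16.30 ✓; ∠QPG = 114.0° ✓; |PG| = 23.40 ✓; ∠(PG, GF) = 90.00° ✓; |GF| = 12.90 ✓; ∠GFJ = 85.00° ✓; |FJ| = 13.90 ✓; ∠FJW = 75.10° ✓; |JW| = 18.90 ✓; ∠JWU = 144.0° ✓; |WU| = 18.80 ✗.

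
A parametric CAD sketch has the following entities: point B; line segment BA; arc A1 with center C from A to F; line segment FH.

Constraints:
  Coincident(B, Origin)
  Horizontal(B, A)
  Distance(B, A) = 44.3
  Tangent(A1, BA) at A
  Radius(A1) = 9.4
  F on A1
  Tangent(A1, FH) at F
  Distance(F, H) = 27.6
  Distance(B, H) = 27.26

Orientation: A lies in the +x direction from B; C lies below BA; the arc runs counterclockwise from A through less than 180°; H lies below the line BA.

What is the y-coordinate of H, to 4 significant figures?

-20.90

B is at the origin; BA is horizontal with |BA| = 44.3 and A on the +x side, so A = (44.30, 0.000). Since A1 is tangent to BA there, CA ⟂ BA, so C = A + (0, -9.4) = (44.30, -9.400). Since CF ⟂ FH (tangency), |CH| = √(9.4² + 27.6²) = 29.16 regardless of where F sits on A1. So H lies on both circle(B, 27.26) and circle(C, 29.16); the below-BA intersection is H = (17.51, -20.90). F is the foot of the tangent from H: F = (38.01, -2.418).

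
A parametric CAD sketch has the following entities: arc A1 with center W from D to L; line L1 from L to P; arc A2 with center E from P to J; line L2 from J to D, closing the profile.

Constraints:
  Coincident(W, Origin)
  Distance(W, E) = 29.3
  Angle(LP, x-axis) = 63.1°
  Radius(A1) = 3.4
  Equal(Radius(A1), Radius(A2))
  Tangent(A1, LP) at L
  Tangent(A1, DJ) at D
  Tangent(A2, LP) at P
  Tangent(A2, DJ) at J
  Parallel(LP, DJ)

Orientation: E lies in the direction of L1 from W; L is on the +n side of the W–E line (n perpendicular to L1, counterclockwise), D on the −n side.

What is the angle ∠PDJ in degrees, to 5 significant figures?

13.066°

The slot axis is L1's direction at 63.1°, so u = (cos 63.1°, sin 63.1°) = (0.45243, 0.89180) and n = (−sin 63.1°, cos 63.1°) = (-0.89180, 0.45243). W is at the origin and E lies 29.3 along u from W, so E = 29.3·u = (13.256, 26.130). Tangency of A1 to both parallel lines with radius 3.4 puts L and D at W ± 3.4·n: L = (-3.0321, 1.5383), D = (3.0321, -1.5383). Equal radii place P and J the same way about E: P = E + 3.4·n = (10.224, 27.668), J = E − 3.4·n = (16.288, 24.591). Then cos ∠PDJ = DP·DJ / (|DP||DJ|), giving 13.066°.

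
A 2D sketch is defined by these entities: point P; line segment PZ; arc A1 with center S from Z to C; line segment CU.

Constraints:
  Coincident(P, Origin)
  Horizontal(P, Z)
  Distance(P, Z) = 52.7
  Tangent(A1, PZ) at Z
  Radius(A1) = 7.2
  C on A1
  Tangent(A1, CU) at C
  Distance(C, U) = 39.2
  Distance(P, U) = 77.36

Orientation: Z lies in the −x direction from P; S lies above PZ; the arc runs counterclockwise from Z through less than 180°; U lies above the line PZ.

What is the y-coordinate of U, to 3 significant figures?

45.9

P is at the origin; PZ is horizontal with |PZ| = 52.7 and Z on the −x side, so Z = (-52.7, 0.00). The tangent condition forces SZ to be normal to PZ, so S = Z + (0, 7.2) = (-52.7, 7.20). Since SC ⟂ CU (tangency), |SU| = √(7.2² + 39.2²) = 39.9 regardless of where C sits on A1. So U lies on both circle(P, 77.36) and circle(S, 39.9); the above-PZ intersection is U = (-62.3, 45.9). C is the foot of the tangent from U: C = (-46.1, 10.2).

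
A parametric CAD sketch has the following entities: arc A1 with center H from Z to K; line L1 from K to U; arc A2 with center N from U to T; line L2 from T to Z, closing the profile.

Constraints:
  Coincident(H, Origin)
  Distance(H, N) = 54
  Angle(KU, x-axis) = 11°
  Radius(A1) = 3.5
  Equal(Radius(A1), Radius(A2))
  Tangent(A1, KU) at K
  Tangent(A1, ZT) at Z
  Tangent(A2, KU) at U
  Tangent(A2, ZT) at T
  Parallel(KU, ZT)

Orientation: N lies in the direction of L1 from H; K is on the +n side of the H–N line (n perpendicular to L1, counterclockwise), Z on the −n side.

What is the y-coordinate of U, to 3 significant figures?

13.7

The slot axis is L1's direction at 11.0°, so u = (cos 11.0°, sin 11.0°) = (0.982, 0.191) and n = (−sin 11.0°, cos 11.0°) = (-0.191, 0.982). H is at the origin and N lies 54.0 along u from H, so N = 54.0·u = (53.0, 10.3). Tangency of A1 to both parallel lines with radius 3.5 puts K and Z at H ± 3.5·n: K = (-0.668, 3.44), Z = (0.668, -3.44). Equal radii place U and T the same way about N: U = N + 3.5·n = (52.3, 13.7), T = N − 3.5·n = (53.7, 6.87). So U.y = 13.7.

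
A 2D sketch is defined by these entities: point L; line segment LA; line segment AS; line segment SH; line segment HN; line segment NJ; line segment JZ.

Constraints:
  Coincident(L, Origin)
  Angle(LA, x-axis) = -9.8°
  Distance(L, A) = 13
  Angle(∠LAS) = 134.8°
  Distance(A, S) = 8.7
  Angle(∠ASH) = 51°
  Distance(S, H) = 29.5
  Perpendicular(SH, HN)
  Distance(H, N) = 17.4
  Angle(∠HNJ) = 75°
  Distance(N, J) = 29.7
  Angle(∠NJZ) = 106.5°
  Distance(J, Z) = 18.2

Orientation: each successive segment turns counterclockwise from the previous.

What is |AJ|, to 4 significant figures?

5.519

SH is perpendicular to HN, so HN runs at -105.6°; with |HN| = 17.4, N = (-13.19, -5.999). ∠HNJ = 75.0° gives NJ at -0.6000° from the x-axis; with |NJ| = 29.7, J = (16.51, -6.310). Then |AJ| = |J − A| = 5.519.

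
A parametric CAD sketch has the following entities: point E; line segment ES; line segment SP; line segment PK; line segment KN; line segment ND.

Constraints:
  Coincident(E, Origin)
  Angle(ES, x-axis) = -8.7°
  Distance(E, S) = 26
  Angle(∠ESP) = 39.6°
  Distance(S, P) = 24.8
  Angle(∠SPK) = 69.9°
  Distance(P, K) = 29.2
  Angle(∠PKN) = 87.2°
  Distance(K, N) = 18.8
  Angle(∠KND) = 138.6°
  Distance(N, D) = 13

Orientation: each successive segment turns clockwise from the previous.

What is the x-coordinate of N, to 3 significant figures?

17.6

E is at the origin; ES runs at -8.7° with length 26.0, so S = (25.7, -3.93). ∠ESP = 39.6° gives SP at -149° from the x-axis; with |SP| = 24.8, P = (4.42, -16.7). ∠SPK = 69.9° gives PK at 101° from the x-axis; with |PK| = 29.2, K = (-1.05, 12.0). ∠PKN = 87.2° gives KN at 8.00° from the x-axis; with |KN| = 18.8, N = (17.6, 14.6). So N.x = 17.6.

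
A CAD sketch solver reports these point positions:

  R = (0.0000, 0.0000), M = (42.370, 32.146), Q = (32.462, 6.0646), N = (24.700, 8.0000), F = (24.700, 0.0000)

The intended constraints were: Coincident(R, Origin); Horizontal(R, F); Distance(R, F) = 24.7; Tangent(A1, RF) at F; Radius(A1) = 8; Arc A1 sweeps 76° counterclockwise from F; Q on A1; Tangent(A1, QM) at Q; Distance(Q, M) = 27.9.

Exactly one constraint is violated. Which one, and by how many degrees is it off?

Tangent(A1, QM) at Q — off by 6.80°.

R = (0.00, 0.00) ✓; R.y = 0.00, F.y = 0.00 ✓; |RF| = 24.70 ✓; ∠(NF, FR) = 90.00° ✓; |NF| = 8.000 ✓; bearing(N→Q) − bearing(N→F) = 76.00° ✓; |NQ| = 8.000 ✓; ∠(NQ, QM) = 96.80° ✗; |QM| = 27.90 ✓.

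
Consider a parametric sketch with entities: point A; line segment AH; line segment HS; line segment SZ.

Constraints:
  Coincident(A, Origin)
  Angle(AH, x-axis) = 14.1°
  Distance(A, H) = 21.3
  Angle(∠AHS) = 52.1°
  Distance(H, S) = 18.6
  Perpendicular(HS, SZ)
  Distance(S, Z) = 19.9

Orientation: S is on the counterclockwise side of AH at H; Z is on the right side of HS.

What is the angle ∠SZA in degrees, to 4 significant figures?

8.545°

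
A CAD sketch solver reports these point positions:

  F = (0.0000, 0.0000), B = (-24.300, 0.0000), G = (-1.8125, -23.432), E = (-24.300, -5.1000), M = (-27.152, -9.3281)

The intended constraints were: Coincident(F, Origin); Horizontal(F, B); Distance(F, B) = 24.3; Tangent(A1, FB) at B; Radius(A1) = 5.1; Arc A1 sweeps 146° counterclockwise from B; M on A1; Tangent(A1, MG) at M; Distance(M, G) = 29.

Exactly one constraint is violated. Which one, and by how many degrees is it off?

Tangent(A1, MG) at M — off by 4.90°.

F = (0.00, 0.00) ✓; F.y = 0.00, B.y = 0.00 ✓; |FB| = 24.30 ✓; ∠(EB, BF) = 90.00° ✓; |EB| = 5.100 ✓; bearing(E→M) − bearing(E→B) = 146.0° ✓; |EM| = 5.100 ✓; ∠(EM, MG) = 85.10° ✗; |MG| = 29.00 ✓.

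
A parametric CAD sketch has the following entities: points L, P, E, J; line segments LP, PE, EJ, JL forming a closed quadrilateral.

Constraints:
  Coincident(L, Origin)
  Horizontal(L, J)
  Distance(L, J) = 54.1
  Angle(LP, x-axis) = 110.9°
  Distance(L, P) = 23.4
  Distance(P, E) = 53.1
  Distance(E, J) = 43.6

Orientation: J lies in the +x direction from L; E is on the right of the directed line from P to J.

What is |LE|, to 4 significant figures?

30.18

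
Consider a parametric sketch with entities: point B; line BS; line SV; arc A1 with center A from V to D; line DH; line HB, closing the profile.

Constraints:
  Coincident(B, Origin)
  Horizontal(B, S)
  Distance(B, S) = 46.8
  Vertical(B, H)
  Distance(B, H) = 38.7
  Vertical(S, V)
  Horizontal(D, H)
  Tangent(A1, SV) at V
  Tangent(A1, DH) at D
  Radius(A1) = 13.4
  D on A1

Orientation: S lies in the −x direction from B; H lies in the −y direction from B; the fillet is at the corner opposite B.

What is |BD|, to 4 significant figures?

51.12

B is at the origin; B and S share the same y with |BS| = 46.8 and S on the −x side, so S = (-46.80, 0.000). B and H share the same x with |BH| = 38.7 and H on the −y side, so H = (0.000, -38.70). The virtual corner opposite B is at (-46.80, -38.70). The tangent condition forces AV to be normal to SV and tangency of A1 to DH means the radius AD is perpendicular to DH, with radius 13.4, so the center A sits 13.4 in from both sides at A = (-33.40, -25.30). That places the tangent points at V = (-46.80, -25.30) on SV and D = (-33.40, -38.70) on DH. Then |BD| = |D − B| = 51.12.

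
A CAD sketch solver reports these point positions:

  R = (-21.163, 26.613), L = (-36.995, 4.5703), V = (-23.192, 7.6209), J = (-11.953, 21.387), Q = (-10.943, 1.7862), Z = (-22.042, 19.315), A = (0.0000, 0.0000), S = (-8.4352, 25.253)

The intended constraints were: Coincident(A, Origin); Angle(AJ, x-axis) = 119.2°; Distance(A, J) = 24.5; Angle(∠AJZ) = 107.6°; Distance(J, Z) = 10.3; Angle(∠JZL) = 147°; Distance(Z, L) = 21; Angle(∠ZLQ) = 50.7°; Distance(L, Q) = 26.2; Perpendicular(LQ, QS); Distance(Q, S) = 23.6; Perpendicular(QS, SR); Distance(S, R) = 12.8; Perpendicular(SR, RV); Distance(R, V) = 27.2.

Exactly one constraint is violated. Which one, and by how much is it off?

Distance(R, V) = 27.2 — off by 8.10.

A = (0.00, 0.00) ✓; AJ at 119.2° ✓; |AJ| = 24.50 ✓; ∠AJZ = 107.6° ✓; |JZ| = 10.30 ✓; ∠JZL = 147.0° ✓; |ZL| = 21.00 ✓; ∠ZLQ = 50.70° ✓; |LQ| = 26.20 ✓; ∠(LQ, QS) = 90.00° ✓; |QS| = 23.60 ✓; ∠(QS, SR) = 90.00° ✓; |SR| = 12.80 ✓; ∠(SR, RV) = 90.00° ✓; |RV| = 19.10 ✗.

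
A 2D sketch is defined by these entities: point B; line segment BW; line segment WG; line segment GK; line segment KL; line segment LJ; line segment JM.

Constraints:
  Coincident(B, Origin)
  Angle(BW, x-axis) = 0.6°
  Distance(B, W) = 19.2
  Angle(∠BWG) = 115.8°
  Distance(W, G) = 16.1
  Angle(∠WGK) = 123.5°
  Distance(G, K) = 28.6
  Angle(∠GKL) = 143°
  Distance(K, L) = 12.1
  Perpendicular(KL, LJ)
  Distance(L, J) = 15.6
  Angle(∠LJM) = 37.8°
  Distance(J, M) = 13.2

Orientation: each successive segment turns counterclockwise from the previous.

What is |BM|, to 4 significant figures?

36.31

KL ⟂ LJ, so LJ runs at -111.7°; with |LJ| = 15.6, J = (-5.815, 29.19). ∠LJM = 37.8° gives JM at 30.50° from the x-axis; with |JM| = 13.2, M = (5.559, 35.89). Then |BM| = |M − B| = 36.31.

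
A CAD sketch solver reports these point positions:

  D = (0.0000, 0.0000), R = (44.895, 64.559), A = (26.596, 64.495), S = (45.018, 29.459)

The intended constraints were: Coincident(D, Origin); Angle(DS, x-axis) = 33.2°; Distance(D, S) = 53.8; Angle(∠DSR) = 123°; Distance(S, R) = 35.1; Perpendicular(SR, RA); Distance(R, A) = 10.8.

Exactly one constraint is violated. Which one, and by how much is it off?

Distance(R, A) = 10.8 — off by 7.50.

D = (0.00, 0.00) ✓; DS at 33.20° ✓; |DS| = 53.80 ✓; ∠DSR = 123.0° ✓; |SR| = 35.10 ✓; ∠(SR, RA) = 90.00° ✓; |RA| = 18.30 ✗.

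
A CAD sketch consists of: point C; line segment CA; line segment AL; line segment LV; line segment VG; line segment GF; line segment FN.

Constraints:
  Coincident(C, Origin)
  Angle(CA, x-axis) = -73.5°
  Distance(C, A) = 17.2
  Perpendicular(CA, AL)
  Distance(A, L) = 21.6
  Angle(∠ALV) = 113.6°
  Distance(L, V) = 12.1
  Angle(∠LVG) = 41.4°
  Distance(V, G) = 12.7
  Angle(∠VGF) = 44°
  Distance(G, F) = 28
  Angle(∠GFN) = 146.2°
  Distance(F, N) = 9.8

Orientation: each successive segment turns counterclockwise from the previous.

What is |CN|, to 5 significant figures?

54.004

C is at the origin; CA runs at -73.5° with length 17.2, so A = (4.8851, -16.492). The perpendicularity gives AL at right angles to CA, so AL runs at 16.500°; with |AL| = 21.6, L = (25.596, -10.357). ∠ALV = 113.6° gives LV at 82.900° from the x-axis; with |LV| = 12.1, V = (27.091, 1.6502). ∠LVG = 41.4° gives VG at -138.50° from the x-axis; with |VG| = 12.7, G = (17.579, -6.7650). ∠VGF = 44.0° gives GF at -2.5000° from the x-axis; with |GF| = 28.0, F = (45.553, -7.9864). ∠GFN = 146.2° gives FN at 31.300° from the x-axis; with |FN| = 9.8, N = (53.926, -2.8951). Then |CN| = |N − C| = 54.004.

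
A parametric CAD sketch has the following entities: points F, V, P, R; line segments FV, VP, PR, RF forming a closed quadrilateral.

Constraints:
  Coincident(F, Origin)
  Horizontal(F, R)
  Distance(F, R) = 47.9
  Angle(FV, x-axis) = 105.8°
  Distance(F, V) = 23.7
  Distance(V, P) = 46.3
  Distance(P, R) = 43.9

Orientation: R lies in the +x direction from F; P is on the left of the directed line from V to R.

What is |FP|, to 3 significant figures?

55.2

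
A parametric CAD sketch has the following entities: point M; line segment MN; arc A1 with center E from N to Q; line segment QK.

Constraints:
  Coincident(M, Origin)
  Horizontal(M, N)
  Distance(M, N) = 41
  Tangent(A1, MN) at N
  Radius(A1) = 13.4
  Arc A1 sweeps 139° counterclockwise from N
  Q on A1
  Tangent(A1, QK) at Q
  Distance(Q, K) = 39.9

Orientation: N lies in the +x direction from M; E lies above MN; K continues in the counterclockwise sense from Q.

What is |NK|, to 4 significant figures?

54.07

On A1, N sits at bearing -90° from E; a 139° counterclockwise sweep puts Q at bearing 49°, so Q = E + 13.4·(cos 49°, sin 49°) = (49.79, 23.51). A1 meets QK tangentially, so EQ is at right angles to QK, so QK runs along (−sin 49°, cos 49°); with |QK| = 39.9, K = (19.68, 49.69). Then |NK| = |K − N| = 54.07.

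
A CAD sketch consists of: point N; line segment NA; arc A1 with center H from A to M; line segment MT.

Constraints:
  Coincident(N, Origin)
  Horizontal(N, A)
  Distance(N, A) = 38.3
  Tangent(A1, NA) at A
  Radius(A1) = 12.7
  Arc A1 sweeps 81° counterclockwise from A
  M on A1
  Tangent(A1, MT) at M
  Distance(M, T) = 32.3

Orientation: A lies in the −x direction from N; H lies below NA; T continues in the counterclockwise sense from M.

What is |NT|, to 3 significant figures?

70.3

N is at the origin; N and A share the same y with |NA| = 38.3 and A on the −x side, so A = (-38.3, 0.00). The tangent condition forces HA to be normal to NA, so H = A + (0, -12.7) = (-38.3, -12.7). On A1, A sits at bearing 90° from H; an 81° counterclockwise sweep puts M at bearing 171°, so M = H + 12.7·(cos 171°, sin 171°) = (-50.8, -10.7). Since A1 is tangent to MT there, HM ⟂ MT, so MT runs along (−sin 171°, cos 171°); with |MT| = 32.3, T = (-55.9, -42.6). Then |NT| = |T − N| = 70.3.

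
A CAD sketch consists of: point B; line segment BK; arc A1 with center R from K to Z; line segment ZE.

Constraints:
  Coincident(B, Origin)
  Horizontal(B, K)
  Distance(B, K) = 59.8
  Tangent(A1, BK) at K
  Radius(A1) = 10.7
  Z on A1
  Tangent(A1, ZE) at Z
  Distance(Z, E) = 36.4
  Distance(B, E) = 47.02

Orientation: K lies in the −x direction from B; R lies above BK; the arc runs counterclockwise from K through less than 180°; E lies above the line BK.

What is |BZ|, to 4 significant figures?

51.06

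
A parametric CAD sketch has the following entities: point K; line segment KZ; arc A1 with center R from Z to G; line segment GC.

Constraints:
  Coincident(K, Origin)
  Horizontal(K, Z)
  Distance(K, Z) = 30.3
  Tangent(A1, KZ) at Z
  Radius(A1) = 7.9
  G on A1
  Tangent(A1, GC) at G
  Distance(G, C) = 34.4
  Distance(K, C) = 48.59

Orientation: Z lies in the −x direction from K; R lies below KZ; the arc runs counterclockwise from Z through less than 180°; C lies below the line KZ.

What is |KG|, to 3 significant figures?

39.1

Checks: K = (0.00, 0.00) ✓; |RG| = 7.900 ✓; ∠(RG, GC) = 90.00° ✓; |GC| = 34.40 ✓; |KC| = 48.59 ✓.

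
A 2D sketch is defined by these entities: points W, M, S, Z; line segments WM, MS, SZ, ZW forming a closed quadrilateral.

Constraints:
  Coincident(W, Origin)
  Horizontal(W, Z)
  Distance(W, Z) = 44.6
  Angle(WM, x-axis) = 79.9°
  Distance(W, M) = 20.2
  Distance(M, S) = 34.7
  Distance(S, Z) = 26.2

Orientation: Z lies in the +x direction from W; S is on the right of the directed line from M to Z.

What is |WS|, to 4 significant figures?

23.01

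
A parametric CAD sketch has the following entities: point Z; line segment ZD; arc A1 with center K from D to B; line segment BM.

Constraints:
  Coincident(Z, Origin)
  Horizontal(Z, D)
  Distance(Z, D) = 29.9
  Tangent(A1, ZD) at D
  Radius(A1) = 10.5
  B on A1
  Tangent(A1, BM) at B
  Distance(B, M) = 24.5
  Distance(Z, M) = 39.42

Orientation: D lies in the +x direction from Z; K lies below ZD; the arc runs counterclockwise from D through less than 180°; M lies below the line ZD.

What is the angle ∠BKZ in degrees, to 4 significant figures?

17.74°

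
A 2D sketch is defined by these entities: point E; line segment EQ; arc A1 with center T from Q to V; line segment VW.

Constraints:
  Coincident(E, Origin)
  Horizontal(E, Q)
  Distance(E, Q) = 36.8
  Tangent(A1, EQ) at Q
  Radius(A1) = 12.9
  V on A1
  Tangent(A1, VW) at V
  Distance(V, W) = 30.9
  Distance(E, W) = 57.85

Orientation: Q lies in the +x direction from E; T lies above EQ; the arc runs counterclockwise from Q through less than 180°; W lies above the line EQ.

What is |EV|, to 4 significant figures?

51.82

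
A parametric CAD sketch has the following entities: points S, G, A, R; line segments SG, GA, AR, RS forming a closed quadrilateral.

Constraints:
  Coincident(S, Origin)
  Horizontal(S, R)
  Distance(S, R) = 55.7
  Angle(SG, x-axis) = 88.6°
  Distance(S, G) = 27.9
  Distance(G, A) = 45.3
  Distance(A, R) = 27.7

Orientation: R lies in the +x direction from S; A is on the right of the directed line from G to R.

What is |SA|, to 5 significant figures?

29.961

Checks: SG at 88.60° ✓; |GA| = 45.30 ✓; |AR| = 27.70 ✓.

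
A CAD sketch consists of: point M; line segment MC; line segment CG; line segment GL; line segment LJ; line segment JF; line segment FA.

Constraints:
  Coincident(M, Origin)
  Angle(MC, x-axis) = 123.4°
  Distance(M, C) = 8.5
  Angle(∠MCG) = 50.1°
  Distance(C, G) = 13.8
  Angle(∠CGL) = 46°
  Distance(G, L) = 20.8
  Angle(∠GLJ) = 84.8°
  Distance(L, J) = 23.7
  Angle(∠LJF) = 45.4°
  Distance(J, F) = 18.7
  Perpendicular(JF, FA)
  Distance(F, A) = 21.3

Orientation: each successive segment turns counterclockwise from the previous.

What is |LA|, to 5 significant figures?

4.8806

∠LJF = 45.4° gives JF at -102.90° from the x-axis; with |JF| = 18.7, F = (-7.0702, 5.1785). JF ⟂ FA, so FA runs at -12.900°; with |FA| = 21.3, A = (13.692, 0.42328). Then |LA| = |A − L| = 4.8806.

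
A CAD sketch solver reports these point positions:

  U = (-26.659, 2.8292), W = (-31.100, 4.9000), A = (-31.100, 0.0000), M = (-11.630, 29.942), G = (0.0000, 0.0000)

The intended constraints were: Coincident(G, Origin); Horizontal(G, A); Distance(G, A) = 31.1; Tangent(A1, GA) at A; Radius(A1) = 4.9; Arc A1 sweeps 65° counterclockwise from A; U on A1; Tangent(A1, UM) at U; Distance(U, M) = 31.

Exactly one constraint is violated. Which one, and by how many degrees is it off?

Tangent(A1, UM) at U — off by 4.00°.

G = (0.00, 0.00) ✓; G.y = 0.00, A.y = 0.00 ✓; |GA| = 31.10 ✓; ∠(WA, AG) = 90.00° ✓; |WA| = 4.900 ✓; bearing(W→U) − bearing(W→A) = 65.00° ✓; |WU| = 4.900 ✓; ∠(WU, UM) = 94.00° ✗; |UM| = 31.00 ✓.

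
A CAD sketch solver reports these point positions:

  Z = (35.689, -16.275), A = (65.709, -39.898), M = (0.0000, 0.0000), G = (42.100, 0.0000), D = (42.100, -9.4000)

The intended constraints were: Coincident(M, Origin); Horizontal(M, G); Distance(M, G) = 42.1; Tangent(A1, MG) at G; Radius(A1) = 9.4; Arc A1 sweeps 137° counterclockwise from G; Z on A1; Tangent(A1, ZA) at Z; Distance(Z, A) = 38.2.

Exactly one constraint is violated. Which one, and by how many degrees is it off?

Tangent(A1, ZA) at Z — off by 4.80°.

M = (0.00, 0.00) ✓; M.y = 0.00, G.y = 0.00 ✓; |MG| = 42.10 ✓; ∠(DG, GM) = 90.00° ✓; |DG| = 9.400 ✓; bearing(D→Z) − bearing(D→G) = 137.0° ✓; |DZ| = 9.400 ✓; ∠(DZ, ZA) = 85.20° ✗; |ZA| = 38.20 ✓.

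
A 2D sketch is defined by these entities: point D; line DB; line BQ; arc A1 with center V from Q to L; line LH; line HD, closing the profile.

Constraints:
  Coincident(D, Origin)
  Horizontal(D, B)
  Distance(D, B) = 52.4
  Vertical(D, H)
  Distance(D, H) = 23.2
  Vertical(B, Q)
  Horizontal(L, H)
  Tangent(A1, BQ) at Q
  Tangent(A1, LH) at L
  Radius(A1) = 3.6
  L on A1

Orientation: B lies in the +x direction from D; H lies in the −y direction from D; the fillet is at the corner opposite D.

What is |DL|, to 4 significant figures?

54.03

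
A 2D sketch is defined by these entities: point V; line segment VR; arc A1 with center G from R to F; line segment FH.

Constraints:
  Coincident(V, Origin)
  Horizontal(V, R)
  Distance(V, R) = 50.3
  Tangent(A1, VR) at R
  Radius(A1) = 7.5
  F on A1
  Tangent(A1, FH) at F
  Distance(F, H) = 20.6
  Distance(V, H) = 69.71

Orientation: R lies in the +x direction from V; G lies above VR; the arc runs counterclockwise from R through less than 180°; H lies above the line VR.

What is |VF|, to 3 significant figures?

57.3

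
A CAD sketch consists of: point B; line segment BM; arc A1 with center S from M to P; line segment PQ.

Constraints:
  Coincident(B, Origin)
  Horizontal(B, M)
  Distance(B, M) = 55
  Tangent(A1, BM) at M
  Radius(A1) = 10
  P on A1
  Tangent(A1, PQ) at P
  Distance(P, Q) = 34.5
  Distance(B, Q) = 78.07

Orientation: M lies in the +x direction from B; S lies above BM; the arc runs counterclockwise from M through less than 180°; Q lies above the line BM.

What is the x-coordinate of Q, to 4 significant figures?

63.94

B is at the origin; B and M share the same y with |BM| = 55.0 and M on the +x side, so M = (55.00, 0.000). Since A1 is tangent to BM there, SM ⟂ BM, so S = M + (0, 10) = (55.00, 10.00). Since SP ⟂ PQ (tangency), |SQ| = √(10.0² + 34.5²) = 35.92 regardless of where P sits on A1. So Q lies on both circle(B, 78.07) and circle(S, 35.92); the above-BM intersection is Q = (63.94, 44.79). P is the foot of the tangent from Q: P = (65.00, 10.30).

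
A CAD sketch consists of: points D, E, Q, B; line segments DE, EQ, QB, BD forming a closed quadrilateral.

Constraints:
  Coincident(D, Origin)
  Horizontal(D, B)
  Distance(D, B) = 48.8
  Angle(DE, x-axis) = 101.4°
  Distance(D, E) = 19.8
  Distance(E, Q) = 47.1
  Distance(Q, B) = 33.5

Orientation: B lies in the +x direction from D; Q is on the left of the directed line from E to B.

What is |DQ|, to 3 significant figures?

52.6

Checks: |EQ| = 47.10 ✓; |QB| = 33.50 ✓.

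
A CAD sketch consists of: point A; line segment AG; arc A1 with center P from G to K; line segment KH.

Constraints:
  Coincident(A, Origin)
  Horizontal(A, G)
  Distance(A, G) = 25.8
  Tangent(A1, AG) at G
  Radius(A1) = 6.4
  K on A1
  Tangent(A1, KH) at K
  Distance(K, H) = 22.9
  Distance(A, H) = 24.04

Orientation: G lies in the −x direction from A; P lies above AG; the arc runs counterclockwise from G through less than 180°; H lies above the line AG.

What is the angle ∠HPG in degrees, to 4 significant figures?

132.8°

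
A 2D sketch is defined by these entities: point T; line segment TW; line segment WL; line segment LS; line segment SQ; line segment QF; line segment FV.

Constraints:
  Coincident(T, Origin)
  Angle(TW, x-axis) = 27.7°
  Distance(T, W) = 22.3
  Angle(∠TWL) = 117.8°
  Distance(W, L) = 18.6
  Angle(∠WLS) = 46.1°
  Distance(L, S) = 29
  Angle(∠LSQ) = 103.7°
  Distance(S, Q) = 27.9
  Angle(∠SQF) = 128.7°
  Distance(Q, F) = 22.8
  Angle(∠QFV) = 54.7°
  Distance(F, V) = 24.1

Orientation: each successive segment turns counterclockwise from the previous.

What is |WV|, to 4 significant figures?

8.900

T is at the origin; TW runs at 27.7° with length 22.3, so W = (19.74, 10.37). ∠TWL = 117.8° gives WL at 89.90° from the x-axis; with |WL| = 18.6, L = (19.78, 28.97). ∠WLS = 46.1° gives LS at -136.2° from the x-axis; with |LS| = 29.0, S = (-1.154, 8.894). ∠LSQ = 103.7° gives SQ at -59.90° from the x-axis; with |SQ| = 27.9, Q = (12.84, -15.24). ∠SQF = 128.7° gives QF at -8.600° from the x-axis; with |QF| = 22.8, F = (35.38, -18.65). ∠QFV = 54.7° gives FV at 116.7° from the x-axis; with |FV| = 24.1, V = (24.55, 2.877). Then |WV| = |V − W| = 8.900.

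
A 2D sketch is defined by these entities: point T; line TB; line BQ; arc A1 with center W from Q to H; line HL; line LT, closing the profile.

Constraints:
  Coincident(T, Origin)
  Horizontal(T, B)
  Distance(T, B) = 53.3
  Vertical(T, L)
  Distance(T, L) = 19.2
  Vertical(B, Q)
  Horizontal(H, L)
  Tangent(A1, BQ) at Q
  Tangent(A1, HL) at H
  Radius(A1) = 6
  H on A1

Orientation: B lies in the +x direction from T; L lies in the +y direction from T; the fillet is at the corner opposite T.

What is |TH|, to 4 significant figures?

51.05

T is at the origin; TB is horizontal with |TB| = 53.3 and B on the +x side, so B = (53.30, 0.000). TL is vertical with |TL| = 19.2 and L on the +y side, so L = (0.000, 19.20). The virtual corner opposite T is at (53.30, 19.20). A1 meets BQ tangentially, so WQ is at right angles to BQ and A1 meets HL tangentially, so WH is at right angles to HL, with radius 6.0, so the center W sits 6.0 in from both sides at W = (47.30, 13.20). That places the tangent points at Q = (53.30, 13.20) on BQ and H = (47.30, 19.20) on HL. Then |TH| = |H − T| = 51.05.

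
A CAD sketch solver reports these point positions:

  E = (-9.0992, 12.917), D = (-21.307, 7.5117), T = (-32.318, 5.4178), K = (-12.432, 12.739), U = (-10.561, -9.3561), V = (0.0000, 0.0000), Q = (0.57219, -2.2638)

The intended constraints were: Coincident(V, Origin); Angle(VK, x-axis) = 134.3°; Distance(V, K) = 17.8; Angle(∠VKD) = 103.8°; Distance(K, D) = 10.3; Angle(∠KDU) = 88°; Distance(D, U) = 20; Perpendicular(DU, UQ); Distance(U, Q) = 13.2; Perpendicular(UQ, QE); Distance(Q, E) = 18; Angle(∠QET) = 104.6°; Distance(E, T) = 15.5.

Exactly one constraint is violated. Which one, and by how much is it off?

Distance(E, T) = 15.5 — off by 8.90.

V = (0.00, 0.00) ✓; VK at 134.3° ✓; |VK| = 17.80 ✓; ∠VKD = 103.8° ✓; |KD| = 10.30 ✓; ∠KDU = 88.00° ✓; |DU| = 20.00 ✓; ∠(DU, UQ) = 90.00° ✓; |UQ| = 13.20 ✓; ∠(UQ, QE) = 90.00° ✓; |QE| = 18.00 ✓; ∠QET = 104.6° ✓; |ET| = 24.40 ✗.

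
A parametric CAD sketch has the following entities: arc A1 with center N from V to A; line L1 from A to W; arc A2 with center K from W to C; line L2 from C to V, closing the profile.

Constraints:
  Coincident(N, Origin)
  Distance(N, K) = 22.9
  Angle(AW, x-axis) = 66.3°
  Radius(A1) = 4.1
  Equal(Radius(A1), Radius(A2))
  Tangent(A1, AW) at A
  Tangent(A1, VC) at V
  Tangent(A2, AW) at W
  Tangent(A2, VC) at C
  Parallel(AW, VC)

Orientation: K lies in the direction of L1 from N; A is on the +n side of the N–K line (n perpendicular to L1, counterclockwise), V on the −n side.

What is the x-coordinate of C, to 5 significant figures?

12.959

The slot axis is L1's direction at 66.3°, so u = (cos 66.3°, sin 66.3°) = (0.40195, 0.91566) and n = (−sin 66.3°, cos 66.3°) = (-0.91566, 0.40195). N is at the origin and K lies 22.9 along u from N, so K = 22.9·u = (9.2046, 20.969). Tangency of A1 to both parallel lines with radius 4.1 puts A and V at N ± 4.1·n: A = (-3.7542, 1.6480), V = (3.7542, -1.6480). Equal radii place W and C the same way about K: W = K + 4.1·n = (5.4504, 22.617), C = K − 4.1·n = (12.959, 19.321). So C.x = 12.959.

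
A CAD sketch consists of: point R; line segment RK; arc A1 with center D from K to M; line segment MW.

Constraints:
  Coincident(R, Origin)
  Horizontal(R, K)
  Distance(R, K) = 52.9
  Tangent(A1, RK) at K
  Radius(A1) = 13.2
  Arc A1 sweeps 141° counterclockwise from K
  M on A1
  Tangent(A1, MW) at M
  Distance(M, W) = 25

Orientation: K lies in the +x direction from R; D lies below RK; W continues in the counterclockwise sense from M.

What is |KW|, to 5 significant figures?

40.739

On A1, K sits at bearing 90° from D; a 141° counterclockwise sweep puts M at bearing 231°, so M = D + 13.2·(cos 231°, sin 231°) = (44.593, -23.458). A1 meets MW tangentially, so DM is at right angles to MW, so MW runs along (−sin 231°, cos 231°); with |MW| = 25.0, W = (64.022, -39.191). Then |KW| = |W − K| = 40.739.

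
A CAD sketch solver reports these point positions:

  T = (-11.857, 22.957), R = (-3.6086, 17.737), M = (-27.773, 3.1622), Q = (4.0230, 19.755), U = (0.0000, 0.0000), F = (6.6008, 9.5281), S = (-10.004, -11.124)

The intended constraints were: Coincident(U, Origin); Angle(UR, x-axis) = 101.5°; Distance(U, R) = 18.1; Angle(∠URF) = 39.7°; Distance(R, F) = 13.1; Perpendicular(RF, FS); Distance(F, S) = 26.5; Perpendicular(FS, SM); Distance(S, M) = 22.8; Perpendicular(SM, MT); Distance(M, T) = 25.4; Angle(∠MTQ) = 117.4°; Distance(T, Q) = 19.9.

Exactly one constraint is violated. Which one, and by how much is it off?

Distance(T, Q) = 19.9 — off by 3.70.

U = (0.00, 0.00) ✓; UR at 101.5° ✓; |UR| = 18.10 ✓; ∠URF = 39.70° ✓; |RF| = 13.10 ✓; ∠(RF, FS) = 90.00° ✓; |FS| = 26.50 ✓; ∠(FS, SM) = 90.00° ✓; |SM| = 22.80 ✓; ∠(SM, MT) = 90.00° ✓; |MT| = 25.40 ✓; ∠MTQ = 117.4° ✓; |TQ| = 16.20 ✗.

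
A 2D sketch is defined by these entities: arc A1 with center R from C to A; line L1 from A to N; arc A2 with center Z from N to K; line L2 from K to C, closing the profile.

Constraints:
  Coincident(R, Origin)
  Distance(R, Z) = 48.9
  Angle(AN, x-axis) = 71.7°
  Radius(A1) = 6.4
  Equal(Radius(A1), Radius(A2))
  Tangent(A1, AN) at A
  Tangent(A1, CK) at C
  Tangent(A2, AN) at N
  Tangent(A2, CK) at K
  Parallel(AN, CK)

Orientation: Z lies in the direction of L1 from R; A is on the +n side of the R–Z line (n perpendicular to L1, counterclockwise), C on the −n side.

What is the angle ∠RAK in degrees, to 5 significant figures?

75.331°

The slot axis is L1's direction at 71.7°, so u = (cos 71.7°, sin 71.7°) = (0.31399, 0.94943) and n = (−sin 71.7°, cos 71.7°) = (-0.94943, 0.31399). R is at the origin and Z lies 48.9 along u from R, so Z = 48.9·u = (15.354, 46.427). Tangency of A1 to both parallel lines with radius 6.4 puts A and C at R ± 6.4·n: A = (-6.0763, 2.0096), C = (6.0763, -2.0096). Equal radii place N and K the same way about Z: N = Z + 6.4·n = (9.2779, 48.436), K = Z − 6.4·n = (21.431, 44.417). Then cos ∠RAK = AR·AK / (|AR||AK|), giving 75.331°.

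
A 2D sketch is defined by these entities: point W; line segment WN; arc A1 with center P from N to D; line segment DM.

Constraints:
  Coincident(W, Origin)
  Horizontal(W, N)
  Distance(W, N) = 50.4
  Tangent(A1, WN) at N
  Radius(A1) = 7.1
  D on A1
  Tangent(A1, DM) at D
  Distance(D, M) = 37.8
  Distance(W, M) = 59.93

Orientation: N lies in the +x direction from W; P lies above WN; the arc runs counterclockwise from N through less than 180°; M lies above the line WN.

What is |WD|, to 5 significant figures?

57.703

Checks: |WN| = 50.40 ✓; |PD| = 7.100 ✓; ∠(PD, DM) = 90.00° ✓; |DM| = 37.80 ✓; |WM| = 59.93 ✓.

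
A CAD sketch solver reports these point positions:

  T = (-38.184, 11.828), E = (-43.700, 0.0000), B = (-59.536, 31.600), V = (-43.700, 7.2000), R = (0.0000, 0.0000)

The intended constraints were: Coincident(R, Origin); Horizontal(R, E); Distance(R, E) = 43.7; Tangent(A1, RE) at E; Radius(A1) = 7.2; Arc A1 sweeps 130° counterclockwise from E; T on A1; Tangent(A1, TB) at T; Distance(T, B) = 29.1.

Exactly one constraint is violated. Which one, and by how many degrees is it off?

Tangent(A1, TB) at T — off by 7.20°.

R = (0.00, 0.00) ✓; R.y = 0.00, E.y = 0.00 ✓; |RE| = 43.70 ✓; ∠(VE, ER) = 90.00° ✓; |VE| = 7.200 ✓; bearing(V→T) − bearing(V→E) = 130.0° ✓; |VT| = 7.200 ✓; ∠(VT, TB) = 82.80° ✗; |TB| = 29.10 ✓.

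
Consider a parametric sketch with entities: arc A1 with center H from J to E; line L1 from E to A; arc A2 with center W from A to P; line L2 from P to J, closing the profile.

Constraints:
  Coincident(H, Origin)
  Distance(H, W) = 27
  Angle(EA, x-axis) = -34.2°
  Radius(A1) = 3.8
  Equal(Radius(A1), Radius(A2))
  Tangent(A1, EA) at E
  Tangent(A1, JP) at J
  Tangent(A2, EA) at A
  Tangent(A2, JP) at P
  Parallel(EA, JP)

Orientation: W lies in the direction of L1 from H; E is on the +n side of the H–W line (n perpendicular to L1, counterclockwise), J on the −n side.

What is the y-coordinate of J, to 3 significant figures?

-3.14

The slot axis is L1's direction at -34.2°, so u = (cos -34.2°, sin -34.2°) = (0.827, -0.562) and n = (−sin -34.2°, cos -34.2°) = (0.562, 0.827). H is at the origin and W lies 27.0 along u from H, so W = 27.0·u = (22.3, -15.2). Tangency of A1 to both parallel lines with radius 3.8 puts E and J at H ± 3.8·n: E = (2.14, 3.14), J = (-2.14, -3.14). So J.y = -3.14.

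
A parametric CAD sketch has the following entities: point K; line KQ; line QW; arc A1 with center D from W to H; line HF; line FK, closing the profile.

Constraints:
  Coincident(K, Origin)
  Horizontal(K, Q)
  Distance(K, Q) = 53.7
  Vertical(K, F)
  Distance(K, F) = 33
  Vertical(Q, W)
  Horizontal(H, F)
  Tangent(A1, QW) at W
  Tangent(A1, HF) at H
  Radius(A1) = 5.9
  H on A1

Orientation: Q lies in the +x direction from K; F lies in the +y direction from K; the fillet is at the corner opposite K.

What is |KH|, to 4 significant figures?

58.08

K is at the origin; K and Q share the same y with |KQ| = 53.7 and Q on the +x side, so Q = (53.70, 0.000). KF is vertical with |KF| = 33.0 and F on the +y side, so F = (0.000, 33.00). The virtual corner opposite K is at (53.70, 33.00). Tangency of A1 to QW means the radius DW is perpendicular to QW and tangency of A1 to HF means the radius DH is perpendicular to HF, with radius 5.9, so the center D sits 5.9 in from both sides at D = (47.80, 27.10). That places the tangent points at W = (53.70, 27.10) on QW and H = (47.80, 33.00) on HF. Then |KH| = |H − K| = 58.08.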